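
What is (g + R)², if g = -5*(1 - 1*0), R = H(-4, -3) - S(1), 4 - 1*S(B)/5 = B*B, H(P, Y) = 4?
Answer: 256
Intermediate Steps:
S(B) = 20 - 5*B² (S(B) = 20 - 5*B*B = 20 - 5*B²)
R = -11 (R = 4 - (20 - 5*1²) = 4 - (20 - 5*1) = 4 - (20 - 5) = 4 - 1*15 = 4 - 15 = -11)
g = -5 (g = -5*(1 + 0) = -5*1 = -5)
(g + R)² = (-5 - 11)² = (-16)² = 256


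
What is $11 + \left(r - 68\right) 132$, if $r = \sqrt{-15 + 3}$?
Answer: $-8965 + 264 i \sqrt{3} \approx -8965.0 + 457.26 i$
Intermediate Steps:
$r = 2 i \sqrt{3}$ ($r = \sqrt{-12} = 2 i \sqrt{3} \approx 3.4641 i$)
$11 + \left(r - 68\right) 132 = 11 + \left(2 i \sqrt{3} - 68\right) 132 = 11 + \left(-68 + 2 i \sqrt{3}\right) 132 = 11 - \left(8976 - 264 i \sqrt{3}\right) = -8965 + 264 i \sqrt{3}$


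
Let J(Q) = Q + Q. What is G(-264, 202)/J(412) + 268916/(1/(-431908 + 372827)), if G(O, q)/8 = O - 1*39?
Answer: -1636446098491/103 ≈ -1.5888e+10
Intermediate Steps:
J(Q) = 2*Q
G(O, q) = -312 + 8*O (G(O, q) = 8*(O - 1*39) = 8*(O - 39) = 8*(-39 + O) = -312 + 8*O)
G(-264, 202)/J(412) + 268916/(1/(-431908 + 372827)) = (-312 + 8*(-264))/((2*412)) + 268916/(1/(-431908 + 372827)) = (-312 - 2112)/824 + 268916/(1/(-59081)) = -2424*1/824 + 268916/(-1/59081) = -303/103 + 268916*(-59081) = -303/103 - 15887826196 = -1636446098491/103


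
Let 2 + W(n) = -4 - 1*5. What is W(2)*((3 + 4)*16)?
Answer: -1232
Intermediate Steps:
W(n) = -11 (W(n) = -2 + (-4 - 1*5) = -2 + (-4 - 5) = -2 - 9 = -11)
W(2)*((3 + 4)*16) = -11*(3 + 4)*16 = -77*16 = -11*112 = -1232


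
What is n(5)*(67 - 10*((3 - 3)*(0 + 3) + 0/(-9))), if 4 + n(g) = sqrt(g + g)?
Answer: -268 + 67*sqrt(10) ≈ -56.127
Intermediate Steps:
n(g) = -4 + sqrt(2)*sqrt(g) (n(g) = -4 + sqrt(g + g) = -4 + sqrt(2*g) = -4 + sqrt(2)*sqrt(g))
n(5)*(67 - 10*((3 - 3)*(0 + 3) + 0/(-9))) = (-4 + sqrt(2)*sqrt(5))*(67 - 10*((3 - 3)*(0 + 3) + 0/(-9))) = (-4 + sqrt(10))*(67 - 10*(0*3 + 0*(-1/9))) = (-4 + sqrt(10))*(67 - 10*(0 + 0)) = (-4 + sqrt(10))*(67 - 10*0) = (-4 + sqrt(10))*(67 + 0) = (-4 + sqrt(10))*67 = -268 + 67*sqrt(10)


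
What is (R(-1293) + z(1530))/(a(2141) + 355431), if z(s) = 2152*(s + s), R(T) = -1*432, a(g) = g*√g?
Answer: 585100560132/29129276635 - 3524454252*√2141/29129276635 ≈ 14.488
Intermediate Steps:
a(g) = g^(3/2)
R(T) = -432
z(s) = 4304*s (z(s) = 2152*(2*s) = 4304*s)
(R(-1293) + z(1530))/(a(2141) + 355431) = (-432 + 4304*1530)/(2141^(3/2) + 355431) = (-432 + 6585120)/(2141*√2141 + 355431) = 6584688/(355431 + 2141*√2141)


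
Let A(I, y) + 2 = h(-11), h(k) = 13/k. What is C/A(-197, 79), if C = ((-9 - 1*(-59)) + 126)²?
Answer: -340736/35 ≈ -9735.3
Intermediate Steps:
C = 30976 (C = ((-9 + 59) + 126)² = (50 + 126)² = 176² = 30976)
A(I, y) = -35/11 (A(I, y) = -2 + 13/(-11) = -2 + 13*(-1/11) = -2 - 13/11 = -35/11)
C/A(-197, 79) = 30976/(-35/11) = 30976*(-11/35) = -340736/35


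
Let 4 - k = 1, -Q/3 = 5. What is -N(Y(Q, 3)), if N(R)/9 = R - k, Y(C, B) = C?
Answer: 162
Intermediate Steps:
Q = -15 (Q = -3*5 = -15)
k = 3 (k = 4 - 1*1 = 4 - 1 = 3)
N(R) = -27 + 9*R (N(R) = 9*(R - 1*3) = 9*(R - 3) = 9*(-3 + R) = -27 + 9*R)
-N(Y(Q, 3)) = -(-27 + 9*(-15)) = -(-27 - 135) = -1*(-162) = 162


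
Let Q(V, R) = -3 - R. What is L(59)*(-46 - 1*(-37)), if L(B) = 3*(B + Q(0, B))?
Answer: 81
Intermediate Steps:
L(B) = -9 (L(B) = 3*(B + (-3 - B)) = 3*(-3) = -9)
L(59)*(-46 - 1*(-37)) = -9*(-46 - 1*(-37)) = -9*(-46 + 37) = -9*(-9) = 81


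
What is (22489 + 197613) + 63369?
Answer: 283471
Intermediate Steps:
(22489 + 197613) + 63369 = 220102 + 63369 = 283471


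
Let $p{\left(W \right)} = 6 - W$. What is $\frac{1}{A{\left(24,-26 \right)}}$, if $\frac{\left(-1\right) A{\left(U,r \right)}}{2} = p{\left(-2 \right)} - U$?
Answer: $\frac{1}{32} \approx 0.03125$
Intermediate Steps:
$A{\left(U,r \right)} = -16 + 2 U$ ($A{\left(U,r \right)} = - 2 \left(\left(6 - -2\right) - U\right) = - 2 \left(\left(6 + 2\right) - U\right) = - 2 \left(8 - U\right) = -16 + 2 U$)
$\frac{1}{A{\left(24,-26 \right)}} = \frac{1}{-16 + 2 \cdot 24} = \frac{1}{-16 + 48} = \frac{1}{32}$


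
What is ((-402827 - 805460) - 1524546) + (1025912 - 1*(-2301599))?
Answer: 594678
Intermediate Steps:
((-402827 - 805460) - 1524546) + (1025912 - 1*(-2301599)) = (-1208287 - 1524546) + (1025912 + 2301599) = -2732833 + 3327511 = 594678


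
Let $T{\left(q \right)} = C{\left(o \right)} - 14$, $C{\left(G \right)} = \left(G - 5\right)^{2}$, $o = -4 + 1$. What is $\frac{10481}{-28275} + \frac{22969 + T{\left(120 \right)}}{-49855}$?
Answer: $- \frac{18052192}{21686925} \approx -0.8324$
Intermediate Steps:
$o = -3$
$C{\left(G \right)} = \left(-5 + G\right)^{2}$
$T{\left(q \right)} = 50$ ($T{\left(q \right)} = \left(-5 - 3\right)^{2} - 14 = \left(-8\right)^{2} - 14 = 64 - 14 = 50$)
$\frac{10481}{-28275} + \frac{22969 + T{\left(120 \right)}}{-49855} = \frac{10481}{-28275} + \frac{22969 + 50}{-49855} = 10481 \left(- \frac{1}{28275}\right) + 23019 \left(- \frac{1}{49855}\right) = - \frac{10481}{28275} - \frac{23019}{49855} = - \frac{18052192}{21686925}$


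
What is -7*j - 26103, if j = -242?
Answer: -24409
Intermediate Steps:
-7*j - 26103 = -7*(-242) - 26103 = 1694 - 26103 = -24409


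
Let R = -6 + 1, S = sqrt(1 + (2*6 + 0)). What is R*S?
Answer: -5*sqrt(13) ≈ -18.028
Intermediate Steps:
S = sqrt(13) (S = sqrt(1 + (12 + 0)) = sqrt(1 + 12) = sqrt(13) ≈ 3.6056)
R = -5
R*S = -5*sqrt(13)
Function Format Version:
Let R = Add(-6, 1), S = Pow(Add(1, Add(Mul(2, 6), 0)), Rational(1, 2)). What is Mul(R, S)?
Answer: Mul(-5, Pow(13, Rational(1, 2))) ≈ -18.028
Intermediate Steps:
S = Pow(13, Rational(1, 2)) (S = Pow(Add(1, Add(12, 0)), Rational(1, 2)) = Pow(Add(1, 12), Rational(1, 2)) = Pow(13, Rational(1, 2)) ≈ 3.6056)
R = -5
Mul(R, S) = Mul(-5, Pow(13, Rational(1, 2)))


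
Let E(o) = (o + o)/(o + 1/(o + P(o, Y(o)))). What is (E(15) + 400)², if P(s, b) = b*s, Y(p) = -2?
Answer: 2027250625/12544 ≈ 1.6161e+5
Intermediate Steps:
E(o) = 2*o/(o - 1/o) (E(o) = (o + o)/(o + 1/(o - 2*o)) = (2*o)/(o + 1/(-o)) = (2*o)/(o - 1/o) = 2*o/(o - 1/o))
(E(15) + 400)² = (2*15²/(-1 + 15²) + 400)² = (2*225/(-1 + 225) + 400)² = (2*225/224 + 400)² = (2*225*(1/224) + 400)² = (225/112 + 400)² = (45025/112)² = 2027250625/12544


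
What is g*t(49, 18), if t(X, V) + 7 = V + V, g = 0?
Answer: 0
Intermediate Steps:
t(X, V) = -7 + 2*V (t(X, V) = -7 + (V + V) = -7 + 2*V)
g*t(49, 18) = 0*(-7 + 2*18) = 0*(-7 + 36) = 0*29 = 0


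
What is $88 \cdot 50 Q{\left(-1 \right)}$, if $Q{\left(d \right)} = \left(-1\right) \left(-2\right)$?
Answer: $8800$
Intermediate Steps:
$Q{\left(d \right)} = 2$
$88 \cdot 50 Q{\left(-1 \right)} = 88 \cdot 50 \cdot 2 = 4400 \cdot 2 = 8800$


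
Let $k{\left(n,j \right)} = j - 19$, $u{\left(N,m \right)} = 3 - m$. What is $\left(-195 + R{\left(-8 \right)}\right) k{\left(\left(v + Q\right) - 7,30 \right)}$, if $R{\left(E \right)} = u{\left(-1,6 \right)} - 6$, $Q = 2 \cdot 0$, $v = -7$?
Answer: $-2244$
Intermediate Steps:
$Q = 0$
$R{\left(E \right)} = -9$ ($R{\left(E \right)} = \left(3 - 6\right) - 6 = -3 - 6 = -9$)
$k{\left(n,j \right)} = -19 + j$ ($k{\left(n,j \right)} = j - 19 = -19 + j$)
$\left(-195 + R{\left(-8 \right)}\right) k{\left(\left(v + Q\right) - 7,30 \right)} = \left(-195 - 9\right) \left(-19 + 30\right) = \left(-204\right) 11 = -2244$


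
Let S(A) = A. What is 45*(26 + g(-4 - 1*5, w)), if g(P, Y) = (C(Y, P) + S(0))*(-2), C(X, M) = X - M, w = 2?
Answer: 180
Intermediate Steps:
g(P, Y) = -2*Y + 2*P (g(P, Y) = ((Y - P) + 0)*(-2) = (Y - P)*(-2) = -2*Y + 2*P)
45*(26 + g(-4 - 1*5, w)) = 45*(26 + (-2*2 + 2*(-4 - 1*5))) = 45*(26 + (-4 + 2*(-4 - 5))) = 45*(26 + (-4 + 2*(-9))) = 45*(26 + (-4 - 18)) = 45*(26 - 22) = 45*4 = 180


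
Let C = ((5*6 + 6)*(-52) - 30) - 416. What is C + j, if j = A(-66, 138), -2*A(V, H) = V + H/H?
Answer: -4571/2 ≈ -2285.5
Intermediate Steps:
A(V, H) = -½ - V/2 (A(V, H) = -(V + H/H)/2 = -(V + 1)/2 = -(1 + V)/2 = -½ - V/2)
C = -2318 (C = ((30 + 6)*(-52) - 30) - 416 = (36*(-52) - 30) - 416 = (-1872 - 30) - 416 = -1902 - 416 = -2318)
j = 65/2 (j = -½ - ½*(-66) = -½ + 33 = 65/2 ≈ 32.500)
C + j = -2318 + 65/2 = -4571/2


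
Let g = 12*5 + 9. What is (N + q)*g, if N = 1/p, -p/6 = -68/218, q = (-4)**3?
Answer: -297781/68 ≈ -4379.1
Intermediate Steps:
q = -64
g = 69 (g = 60 + 9 = 69)
p = 204/109 (p = -(-408)/218 = -6*(-34/109) = 204/109 ≈ 1.8716)
N = 109/204 (N = 1/(204/109) = 109/204 ≈ 0.53431)
(N + q)*g = (109/204 - 64)*69 = -12947/204*69 = -297781/68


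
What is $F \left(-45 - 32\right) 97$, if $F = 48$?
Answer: $-358512$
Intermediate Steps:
$F \left(-45 - 32\right) 97 = 48 \left(-45 - 32\right) 97 = 48 \left(-77\right) 97 = \left(-3696\right) 97 = -358512$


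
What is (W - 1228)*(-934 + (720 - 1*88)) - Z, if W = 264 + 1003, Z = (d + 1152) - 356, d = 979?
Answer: -13553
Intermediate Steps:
Z = 1775 (Z = (979 + 1152) - 356 = 2131 - 356 = 1775)
W = 1267
(W - 1228)*(-934 + (720 - 1*88)) - Z = (1267 - 1228)*(-934 + (720 - 1*88)) - 1*1775 = 39*(-934 + (720 - 88)) - 1775 = 39*(-934 + 632) - 1775 = 39*(-302) - 1775 = -11778 - 1775 = -13553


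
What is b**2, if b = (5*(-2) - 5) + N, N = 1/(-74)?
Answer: 1234321/5476 ≈ 225.41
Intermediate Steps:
N = -1/74 ≈ -0.013514
b = -1111/74 (b = (5*(-2) - 5) - 1/74 = (-10 - 5) - 1/74 = -15 - 1/74 = -1111/74 ≈ -15.014)
b**2 = (-1111/74)**2 = 1234321/5476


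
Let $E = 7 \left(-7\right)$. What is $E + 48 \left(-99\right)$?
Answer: $-4801$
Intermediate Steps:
$E = -49$
$E + 48 \left(-99\right) = -49 + 48 \left(-99\right) = -49 - 4752 = -4801$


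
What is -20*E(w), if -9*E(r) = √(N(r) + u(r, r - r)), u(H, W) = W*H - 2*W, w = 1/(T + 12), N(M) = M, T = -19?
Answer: 20*I*√7/63 ≈ 0.83992*I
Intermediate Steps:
w = -⅐ (w = 1/(-19 + 12) = 1/(-7) = -⅐ ≈ -0.14286)
u(H, W) = -2*W + H*W (u(H, W) = H*W - 2*W = -2*W + H*W)
E(r) = -√r/9 (E(r) = -√(r + (r - r)*(-2 + r))/9 = -√(r + 0*(-2 + r))/9 = -√(r + 0)/9 = -√r/9)
-20*E(w) = -(-20)*√(-⅐)/9 = -(-20)*I*√7/7/9 = -(-20)*I*√7/63 = 20*I*√7/63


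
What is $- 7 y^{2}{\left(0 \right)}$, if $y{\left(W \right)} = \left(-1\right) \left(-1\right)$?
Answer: $-7$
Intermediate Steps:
$y{\left(W \right)} = 1$
$- 7 y^{2}{\left(0 \right)} = - 7 \cdot 1^{2} = \left(-7\right) 1 = -7$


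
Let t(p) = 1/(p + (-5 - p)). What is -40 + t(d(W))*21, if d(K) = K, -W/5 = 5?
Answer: -221/5 ≈ -44.200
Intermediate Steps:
W = -25 (W = -5*5 = -25)
t(p) = -⅕ (t(p) = 1/(-5) = -⅕)
-40 + t(d(W))*21 = -40 - ⅕*21 = -40 - 21/5 = -221/5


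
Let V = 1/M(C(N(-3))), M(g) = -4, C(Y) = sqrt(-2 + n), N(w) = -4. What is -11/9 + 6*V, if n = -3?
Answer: -49/18 ≈ -2.7222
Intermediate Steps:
C(Y) = I*sqrt(5) (C(Y) = sqrt(-2 - 3) = sqrt(-5) = I*sqrt(5))
V = -1/4 (V = 1/(-4) = -1/4 ≈ -0.25000)
-11/9 + 6*V = -11/9 + 6*(-1/4) = -11*1/9 - 3/2 = -11/9 - 3/2 = -49/18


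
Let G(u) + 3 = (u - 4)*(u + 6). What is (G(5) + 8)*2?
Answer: 32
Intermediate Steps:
G(u) = -3 + (-4 + u)*(6 + u) (G(u) = -3 + (u - 4)*(u + 6) = -3 + (-4 + u)*(6 + u))
(G(5) + 8)*2 = ((-27 + 5**2 + 2*5) + 8)*2 = ((-27 + 25 + 10) + 8)*2 = (8 + 8)*2 = 16*2 = 32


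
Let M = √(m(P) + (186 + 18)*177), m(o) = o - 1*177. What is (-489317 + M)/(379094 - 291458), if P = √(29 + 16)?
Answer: -489317/87636 + √(35931 + 3*√5)/87636 ≈ -5.5814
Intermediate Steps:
P = 3*√5 (P = √45 = 3*√5 ≈ 6.7082)
m(o) = -177 + o (m(o) = o - 177 = -177 + o)
M = √(35931 + 3*√5) (M = √((-177 + 3*√5) + (186 + 18)*177) = √((-177 + 3*√5) + 204*177) = √((-177 + 3*√5) + 36108) = √(35931 + 3*√5) ≈ 189.57)
(-489317 + M)/(379094 - 291458) = (-489317 + √(35931 + 3*√5))/(379094 - 291458) = (-489317 + √(35931 + 3*√5))/87636 = (-489317 + √(35931 + 3*√5))*(1/87636) = -489317/87636 + √(35931 + 3*√5)/87636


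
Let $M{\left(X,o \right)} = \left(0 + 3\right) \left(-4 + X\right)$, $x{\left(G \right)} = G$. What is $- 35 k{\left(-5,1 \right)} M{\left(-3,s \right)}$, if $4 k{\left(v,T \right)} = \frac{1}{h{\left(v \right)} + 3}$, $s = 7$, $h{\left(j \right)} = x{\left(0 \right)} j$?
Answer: $\frac{245}{4} \approx 61.25$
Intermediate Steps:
$h{\left(j \right)} = 0$ ($h{\left(j \right)} = 0 j = 0$)
$M{\left(X,o \right)} = -12 + 3 X$ ($M{\left(X,o \right)} = 3 \left(-4 + X\right) = -12 + 3 X$)
$k{\left(v,T \right)} = \frac{1}{12}$ ($k{\left(v,T \right)} = \frac{1}{4 \left(0 + 3\right)} = \frac{1}{4 \cdot 3} = \frac{1}{4} \cdot \frac{1}{3} = \frac{1}{12}$)
$- 35 k{\left(-5,1 \right)} M{\left(-3,s \right)} = \left(-35\right) \frac{1}{12} \left(-12 + 3 \left(-3\right)\right) = - \frac{35 \left(-12 - 9\right)}{12} = \left(- \frac{35}{12}\right) \left(-21\right) = \frac{245}{4}$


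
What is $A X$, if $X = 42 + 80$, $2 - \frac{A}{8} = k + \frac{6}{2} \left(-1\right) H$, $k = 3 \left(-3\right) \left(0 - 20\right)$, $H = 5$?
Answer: $-159088$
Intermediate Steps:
$k = 180$ ($k = - 9 \left(0 - 20\right) = \left(-9\right) \left(-20\right) = 180$)
$A = -1304$ ($A = 16 - 8 \left(180 + \frac{6}{2} \left(-1\right) 5\right) = 16 - 8 \left(180 + 6 \cdot \frac{1}{2} \left(-1\right) 5\right) = 16 - 8 \left(180 + 3 \left(-1\right) 5\right) = 16 - 8 \left(180 - 15\right) = 16 - 1320 = -1304$)
$X = 122$
$A X = \left(-1304\right) 122 = -159088$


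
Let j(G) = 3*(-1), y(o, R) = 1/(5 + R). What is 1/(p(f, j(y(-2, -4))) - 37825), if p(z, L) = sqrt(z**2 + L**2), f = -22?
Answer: -2225/84160596 - sqrt(493)/1430730132 ≈ -2.6453e-5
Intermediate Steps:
j(G) = -3
p(z, L) = sqrt(L**2 + z**2)
1/(p(f, j(y(-2, -4))) - 37825) = 1/(sqrt((-3)**2 + (-22)**2) - 37825) = 1/(sqrt(9 + 484) - 37825) = 1/(sqrt(493) - 37825) = 1/(-37825 + sqrt(493))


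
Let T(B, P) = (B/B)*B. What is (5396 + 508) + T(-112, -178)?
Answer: 5792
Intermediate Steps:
T(B, P) = B (T(B, P) = 1*B = B)
(5396 + 508) + T(-112, -178) = (5396 + 508) - 112 = 5904 - 112 = 5792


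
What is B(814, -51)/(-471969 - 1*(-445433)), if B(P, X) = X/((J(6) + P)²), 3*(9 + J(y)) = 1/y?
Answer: 4131/1393067563354 ≈ 2.9654e-9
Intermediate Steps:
J(y) = -9 + 1/(3*y)
B(P, X) = X/(-161/18 + P)² (B(P, X) = X/(((-9 + (⅓)/6) + P)²) = X/(((-9 + (⅓)*(⅙)) + P)²) = X/(((-9 + 1/18) + P)²) = X/((-161/18 + P)²) = X/(-161/18 + P)²)
B(814, -51)/(-471969 - 1*(-445433)) = (324*(-51)/(-161 + 18*814)²)/(-471969 - 1*(-445433)) = (324*(-51)/(-161 + 14652)²)/(-471969 + 445433) = (324*(-51)/14491²)/(-26536) = (324*(-51)*(1/209989081))*(-1/26536) = -16524/209989081*(-1/26536) = 4131/1393067563354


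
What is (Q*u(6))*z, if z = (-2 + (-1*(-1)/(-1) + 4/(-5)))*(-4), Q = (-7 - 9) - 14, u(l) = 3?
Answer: -1368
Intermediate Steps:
Q = -30 (Q = -16 - 14 = -30)
z = 76/5 (z = (-2 + (1*(-1) + 4*(-1/5)))*(-4) = (-2 + (-1 - 4/5))*(-4) = (-2 - 9/5)*(-4) = -19/5*(-4) = 76/5 ≈ 15.200)
(Q*u(6))*z = -30*3*(76/5) = -90*76/5 = -1368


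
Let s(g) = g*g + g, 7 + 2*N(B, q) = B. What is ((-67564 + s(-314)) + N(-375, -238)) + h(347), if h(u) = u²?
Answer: 150936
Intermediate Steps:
N(B, q) = -7/2 + B/2
s(g) = g + g² (s(g) = g² + g = g + g²)
((-67564 + s(-314)) + N(-375, -238)) + h(347) = ((-67564 - 314*(1 - 314)) + (-7/2 + (½)*(-375))) + 347² = ((-67564 - 314*(-313)) + (-7/2 - 375/2)) + 120409 = ((-67564 + 98282) - 191) + 120409 = (30718 - 191) + 120409 = 30527 + 120409 = 150936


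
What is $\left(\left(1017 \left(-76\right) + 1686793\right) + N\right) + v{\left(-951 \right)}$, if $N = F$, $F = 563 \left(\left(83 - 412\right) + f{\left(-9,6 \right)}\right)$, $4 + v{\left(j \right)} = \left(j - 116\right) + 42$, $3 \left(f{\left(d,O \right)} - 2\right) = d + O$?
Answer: $1423808$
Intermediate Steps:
$f{\left(d,O \right)} = 2 + \frac{O}{3} + \frac{d}{3}$ ($f{\left(d,O \right)} = 2 + \frac{d + O}{3} = 2 + \frac{O + d}{3} = 2 + \left(\frac{O}{3} + \frac{d}{3}\right) = 2 + \frac{O}{3} + \frac{d}{3}$)
$v{\left(j \right)} = -78 + j$ ($v{\left(j \right)} = -4 + \left(\left(j - 116\right) + 42\right) = -4 + \left(\left(-116 + j\right) + 42\right) = -4 + \left(-74 + j\right) = -78 + j$)
$F = -184664$ ($F = 563 \left(\left(83 - 412\right) + \left(2 + \frac{1}{3} \cdot 6 + \frac{1}{3} \left(-9\right)\right)\right) = 563 \left(-329 + \left(2 + 2 - 3\right)\right) = 563 \left(-329 + 1\right) = 563 \left(-328\right) = -184664$)
$N = -184664$
$\left(\left(1017 \left(-76\right) + 1686793\right) + N\right) + v{\left(-951 \right)} = \left(\left(1017 \left(-76\right) + 1686793\right) - 184664\right) - 1029 = \left(\left(-77292 + 1686793\right) - 184664\right) - 1029 = \left(1609501 - 184664\right) - 1029 = 1424837 - 1029 = 1423808$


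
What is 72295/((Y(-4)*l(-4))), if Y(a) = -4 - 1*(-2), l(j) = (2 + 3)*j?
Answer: 14459/8 ≈ 1807.4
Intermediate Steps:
l(j) = 5*j
Y(a) = -2 (Y(a) = -4 + 2 = -2)
72295/((Y(-4)*l(-4))) = 72295/((-10*(-4))) = 72295/((-2*(-20))) = 72295/40 = 72295*(1/40) = 14459/8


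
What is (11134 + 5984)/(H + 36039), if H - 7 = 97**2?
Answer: 17118/45455 ≈ 0.37659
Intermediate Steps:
H = 9416 (H = 7 + 97**2 = 7 + 9409 = 9416)
(11134 + 5984)/(H + 36039) = (11134 + 5984)/(9416 + 36039) = 17118/45455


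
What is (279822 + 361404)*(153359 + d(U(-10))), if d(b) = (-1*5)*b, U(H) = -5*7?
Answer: 98449992684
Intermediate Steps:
U(H) = -35
d(b) = -5*b
(279822 + 361404)*(153359 + d(U(-10))) = (279822 + 361404)*(153359 - 5*(-35)) = 641226*(153359 + 175) = 641226*153534 = 98449992684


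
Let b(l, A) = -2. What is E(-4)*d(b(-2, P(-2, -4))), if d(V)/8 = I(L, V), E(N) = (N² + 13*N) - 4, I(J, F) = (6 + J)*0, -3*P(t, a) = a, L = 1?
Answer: 0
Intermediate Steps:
P(t, a) = -a/3
I(J, F) = 0
E(N) = -4 + N² + 13*N
d(V) = 0 (d(V) = 8*0 = 0)
E(-4)*d(b(-2, P(-2, -4))) = (-4 + (-4)² + 13*(-4))*0 = (-4 + 16 - 52)*0 = -40*0 = 0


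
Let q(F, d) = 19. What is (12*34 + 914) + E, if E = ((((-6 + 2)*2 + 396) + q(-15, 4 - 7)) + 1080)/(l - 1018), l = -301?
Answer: 1742231/1319 ≈ 1320.9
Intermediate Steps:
E = -1487/1319 (E = ((((-6 + 2)*2 + 396) + 19) + 1080)/(-301 - 1018) = (((-4*2 + 396) + 19) + 1080)/(-1319) = (((-8 + 396) + 19) + 1080)*(-1/1319) = ((388 + 19) + 1080)*(-1/1319) = (407 + 1080)*(-1/1319) = 1487*(-1/1319) = -1487/1319 ≈ -1.1274)
(12*34 + 914) + E = (12*34 + 914) - 1487/1319 = (408 + 914) - 1487/1319 = 1322 - 1487/1319 = 1742231/1319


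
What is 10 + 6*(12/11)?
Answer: 182/11 ≈ 16.545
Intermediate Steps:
10 + 6*(12/11) = 10 + 72/11 = 182/11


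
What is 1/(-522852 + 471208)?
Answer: -1/51644 ≈ -1.9363e-5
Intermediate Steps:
1/(-522852 + 471208) = 1/(-51644) = -1/51644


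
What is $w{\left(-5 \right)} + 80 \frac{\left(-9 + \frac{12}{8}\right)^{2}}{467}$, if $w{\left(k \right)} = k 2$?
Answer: $- \frac{170}{467} \approx -0.36403$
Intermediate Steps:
$w{\left(k \right)} = 2 k$
$w{\left(-5 \right)} + 80 \frac{\left(-9 + \frac{12}{8}\right)^{2}}{467} = 2 \left(-5\right) + 80 \frac{\left(-9 + \frac{12}{8}\right)^{2}}{467} = -10 + 80 \left(-9 + 12 \cdot \frac{1}{8}\right)^{2} \cdot \frac{1}{467} = -10 + 80 \left(-9 + \frac{3}{2}\right)^{2} \cdot \frac{1}{467} = -10 + 80 \left(- \frac{15}{2}\right)^{2} \cdot \frac{1}{467} = -10 + 80 \cdot \frac{225}{4} \cdot \frac{1}{467} = -10 + 80 \cdot \frac{225}{1868} = -10 + \frac{4500}{467} = - \frac{170}{467}$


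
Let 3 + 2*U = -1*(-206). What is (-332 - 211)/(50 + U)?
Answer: -362/101 ≈ -3.5842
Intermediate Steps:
U = 203/2 (U = -3/2 + (-1*(-206))/2 = -3/2 + (½)*206 = -3/2 + 103 = 203/2 ≈ 101.50)
(-332 - 211)/(50 + U) = (-332 - 211)/(50 + 203/2) = -543/303/2 = -543*2/303 = -362/101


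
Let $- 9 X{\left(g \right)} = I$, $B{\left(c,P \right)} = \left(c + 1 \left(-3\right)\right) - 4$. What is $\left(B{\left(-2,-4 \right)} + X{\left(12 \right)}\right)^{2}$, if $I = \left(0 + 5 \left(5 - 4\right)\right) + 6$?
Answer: $\frac{8464}{81} \approx 104.49$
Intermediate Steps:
$B{\left(c,P \right)} = -7 + c$ ($B{\left(c,P \right)} = \left(c - 3\right) - 4 = \left(-3 + c\right) - 4 = -7 + c$)
$I = 11$ ($I = \left(0 + 5 \cdot 1\right) + 6 = \left(0 + 5\right) + 6 = 5 + 6 = 11$)
$X{\left(g \right)} = - \frac{11}{9}$ ($X{\left(g \right)} = \left(- \frac{1}{9}\right) 11 = - \frac{11}{9}$)
$\left(B{\left(-2,-4 \right)} + X{\left(12 \right)}\right)^{2} = \left(\left(-7 - 2\right) - \frac{11}{9}\right)^{2} = \left(-9 - \frac{11}{9}\right)^{2} = \left(- \frac{92}{9}\right)^{2} = \frac{8464}{81}$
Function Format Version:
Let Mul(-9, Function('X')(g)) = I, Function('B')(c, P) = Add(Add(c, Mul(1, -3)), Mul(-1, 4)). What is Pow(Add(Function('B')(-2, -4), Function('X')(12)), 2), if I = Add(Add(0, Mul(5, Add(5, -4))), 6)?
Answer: Rational(8464, 81) ≈ 104.49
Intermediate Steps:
Function('B')(c, P) = Add(-7, c) (Function('B')(c, P) = Add(Add(c, -3), -4) = Add(Add(-3, c), -4) = Add(-7, c))
I = 11 (I = Add(Add(0, Mul(5, 1)), 6) = Add(Add(0, 5), 6) = Add(5, 6) = 11)
Function('X')(g) = Rational(-11, 9) (Function('X')(g) = Mul(Rational(-1, 9), 11) = Rational(-11, 9))
Pow(Add(Function('B')(-2, -4), Function('X')(12)), 2) = Pow(Add(Add(-7, -2), Rational(-11, 9)), 2) = Pow(Add(-9, Rational(-11, 9)), 2) = Pow(Rational(-92, 9), 2) = Rational(8464, 81)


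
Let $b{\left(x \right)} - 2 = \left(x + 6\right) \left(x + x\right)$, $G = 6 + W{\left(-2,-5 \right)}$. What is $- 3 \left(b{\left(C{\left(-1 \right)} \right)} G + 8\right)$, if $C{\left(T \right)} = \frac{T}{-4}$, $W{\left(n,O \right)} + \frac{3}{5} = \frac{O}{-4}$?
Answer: $- \frac{20199}{160} \approx -126.24$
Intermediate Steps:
$W{\left(n,O \right)} = - \frac{3}{5} - \frac{O}{4}$ ($W{\left(n,O \right)} = - \frac{3}{5} + \frac{O}{-4} = - \frac{3}{5} + O \left(- \frac{1}{4}\right) = - \frac{3}{5} - \frac{O}{4}$)
$C{\left(T \right)} = - \frac{T}{4}$ ($C{\left(T \right)} = T \left(- \frac{1}{4}\right) = - \frac{T}{4}$)
$G = \frac{133}{20}$ ($G = 6 - - \frac{13}{20} = 6 + \left(- \frac{3}{5} + \frac{5}{4}\right) = 6 + \frac{13}{20} = \frac{133}{20} \approx 6.65$)
$b{\left(x \right)} = 2 + 2 x \left(6 + x\right)$ ($b{\left(x \right)} = 2 + \left(x + 6\right) \left(x + x\right) = 2 + \left(6 + x\right) 2 x = 2 + 2 x \left(6 + x\right)$)
$- 3 \left(b{\left(C{\left(-1 \right)} \right)} G + 8\right) = - 3 \left(\left(2 + 2 \left(\left(- \frac{1}{4}\right) \left(-1\right)\right)^{2} + 12 \left(\left(- \frac{1}{4}\right) \left(-1\right)\right)\right) \frac{133}{20} + 8\right) = - 3 \left(\left(2 + \frac{2}{16} + 12 \cdot \frac{1}{4}\right) \frac{133}{20} + 8\right) = - 3 \left(\left(2 + 2 \cdot \frac{1}{16} + 3\right) \frac{133}{20} + 8\right) = - 3 \left(\left(2 + \frac{1}{8} + 3\right) \frac{133}{20} + 8\right) = - 3 \left(\frac{41}{8} \cdot \frac{133}{20} + 8\right) = - 3 \left(\frac{5453}{160} + 8\right) = \left(-3\right) \frac{6733}{160} = - \frac{20199}{160}$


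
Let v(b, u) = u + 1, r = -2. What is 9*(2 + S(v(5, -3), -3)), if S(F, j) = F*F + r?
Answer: 36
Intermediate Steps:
v(b, u) = 1 + u
S(F, j) = -2 + F**2 (S(F, j) = F*F - 2 = F**2 - 2 = -2 + F**2)
9*(2 + S(v(5, -3), -3)) = 9*(2 + (-2 + (1 - 3)**2)) = 9*(2 + (-2 + (-2)**2)) = 9*(2 + (-2 + 4)) = 9*(2 + 2) = 9*4 = 36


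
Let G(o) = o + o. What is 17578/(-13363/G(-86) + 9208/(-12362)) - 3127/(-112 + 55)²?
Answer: 60460645071199/265783843935 ≈ 227.48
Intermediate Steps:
G(o) = 2*o
17578/(-13363/G(-86) + 9208/(-12362)) - 3127/(-112 + 55)² = 17578/(-13363/(2*(-86)) + 9208/(-12362)) - 3127/(-112 + 55)² = 17578/(-13363/(-172) + 9208*(-1/12362)) - 3127/((-57)²) = 17578/(-13363*(-1/172) - 4604/6181) - 3127/3249 = 17578/(13363/172 - 4604/6181) - 3127*1/3249 = 17578/(81804815/1063132) - 3127/3249 = 17578*(1063132/81804815) - 3127/3249 = 18687734296/81804815 - 3127/3249 = 60460645071199/265783843935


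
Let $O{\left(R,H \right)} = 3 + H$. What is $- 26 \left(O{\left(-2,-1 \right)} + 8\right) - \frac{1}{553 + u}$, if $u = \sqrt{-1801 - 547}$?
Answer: $\frac{- 520 \sqrt{587} + 143781 i}{- 553 i + 2 \sqrt{587}} \approx -260.0 + 0.00015724 i$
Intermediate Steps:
$u = 2 i \sqrt{587}$ ($u = \sqrt{-2348} = 2 i \sqrt{587} \approx 48.456 i$)
$- 26 \left(O{\left(-2,-1 \right)} + 8\right) - \frac{1}{553 + u} = - 26 \left(\left(3 - 1\right) + 8\right) - \frac{1}{553 + 2 i \sqrt{587}} = - 26 \left(2 + 8\right) - \frac{1}{553 + 2 i \sqrt{587}} = \left(-26\right) 10 - \frac{1}{553 + 2 i \sqrt{587}} = -260 - \frac{1}{553 + 2 i \sqrt{587}}$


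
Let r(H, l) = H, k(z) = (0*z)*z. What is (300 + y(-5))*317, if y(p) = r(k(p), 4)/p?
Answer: 95100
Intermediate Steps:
k(z) = 0 (k(z) = 0*z = 0)
y(p) = 0 (y(p) = 0/p = 0)
(300 + y(-5))*317 = (300 + 0)*317 = 300*317 = 95100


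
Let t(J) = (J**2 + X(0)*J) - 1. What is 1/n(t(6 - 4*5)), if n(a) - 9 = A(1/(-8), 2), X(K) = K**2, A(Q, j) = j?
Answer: 1/11 ≈ 0.090909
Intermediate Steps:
t(J) = -1 + J**2 (t(J) = (J**2 + 0**2*J) - 1 = (J**2 + 0*J) - 1 = (J**2 + 0) - 1 = J**2 - 1 = -1 + J**2)
n(a) = 11 (n(a) = 9 + 2 = 11)
1/n(t(6 - 4*5)) = 1/11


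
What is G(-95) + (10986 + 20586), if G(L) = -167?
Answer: 31405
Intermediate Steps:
G(-95) + (10986 + 20586) = -167 + (10986 + 20586) = -167 + 31572 = 31405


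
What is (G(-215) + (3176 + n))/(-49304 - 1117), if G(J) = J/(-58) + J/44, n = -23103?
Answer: 8476119/21445732 ≈ 0.39524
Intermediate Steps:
G(J) = 7*J/1276 (G(J) = J*(-1/58) + J*(1/44) = -J/58 + J/44 = 7*J/1276)
(G(-215) + (3176 + n))/(-49304 - 1117) = ((7/1276)*(-215) + (3176 - 23103))/(-49304 - 1117) = (-1505/1276 - 19927)/(-50421) = -25428357/1276*(-1/50421) = 8476119/21445732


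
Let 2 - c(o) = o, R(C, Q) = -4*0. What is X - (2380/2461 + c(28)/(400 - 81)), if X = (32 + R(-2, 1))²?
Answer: 803205182/785059 ≈ 1023.1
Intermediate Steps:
R(C, Q) = 0
c(o) = 2 - o
X = 1024 (X = (32 + 0)² = 32² = 1024)
X - (2380/2461 + c(28)/(400 - 81)) = 1024 - (2380/2461 + (2 - 1*28)/(400 - 81)) = 1024 - (2380*(1/2461) + (2 - 28)/319) = 1024 - (2380/2461 - 26*1/319) = 1024 - (2380/2461 - 26/319) = 1024 - 1*695234/785059 = 1024 - 695234/785059 = 803205182/785059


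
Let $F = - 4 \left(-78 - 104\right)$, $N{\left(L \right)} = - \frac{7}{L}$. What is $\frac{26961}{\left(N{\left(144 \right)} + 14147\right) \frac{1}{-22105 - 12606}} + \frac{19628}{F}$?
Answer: $- \frac{184335218777}{2787694} \approx -66125.0$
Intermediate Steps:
$F = 728$ ($F = \left(-4\right) \left(-182\right) = 728$)
$\frac{26961}{\left(N{\left(144 \right)} + 14147\right) \frac{1}{-22105 - 12606}} + \frac{19628}{F} = \frac{26961}{\left(- \frac{7}{144} + 14147\right) \frac{1}{-22105 - 12606}} + \frac{19628}{728} = \frac{26961}{\left(\left(-7\right) \frac{1}{144} + 14147\right) \frac{1}{-34711}} + 19628 \cdot \frac{1}{728} = \frac{26961}{\left(- \frac{7}{144} + 14147\right) \left(- \frac{1}{34711}\right)} + \frac{701}{26} = \frac{26961}{\frac{2037161}{144} \left(- \frac{1}{34711}\right)} + \frac{701}{26} = \frac{26961}{- \frac{2037161}{4998384}} + \frac{701}{26} = 26961 \left(- \frac{4998384}{2037161}\right) + \frac{701}{26} = - \frac{7092706896}{107219} + \frac{701}{26} = - \frac{184335218777}{2787694}$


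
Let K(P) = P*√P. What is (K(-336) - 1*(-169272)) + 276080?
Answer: 445352 - 1344*I*√21 ≈ 4.4535e+5 - 6159.0*I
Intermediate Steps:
K(P) = P^(3/2)
(K(-336) - 1*(-169272)) + 276080 = ((-336)^(3/2) - 1*(-169272)) + 276080 = (-1344*I*√21 + 169272) + 276080 = (169272 - 1344*I*√21) + 276080 = 445352 - 1344*I*√21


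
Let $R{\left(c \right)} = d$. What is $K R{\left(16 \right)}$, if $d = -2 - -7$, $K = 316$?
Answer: $1580$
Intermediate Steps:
$d = 5$ ($d = -2 + 7 = 5$)
$R{\left(c \right)} = 5$
$K R{\left(16 \right)} = 316 \cdot 5 = 1580$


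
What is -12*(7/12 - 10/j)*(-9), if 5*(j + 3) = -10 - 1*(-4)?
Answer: 2241/7 ≈ 320.14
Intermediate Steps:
j = -21/5 (j = -3 + (-10 - 1*(-4))/5 = -3 + (-10 + 4)/5 = -3 + (1/5)*(-6) = -3 - 6/5 = -21/5 ≈ -4.2000)
-12*(7/12 - 10/j)*(-9) = -12*(7/12 - 10/(-21/5))*(-9) = -12*(7*(1/12) - 10*(-5/21))*(-9) = -12*(7/12 + 50/21)*(-9) = -12*83/28*(-9) = -249/7*(-9) = 2241/7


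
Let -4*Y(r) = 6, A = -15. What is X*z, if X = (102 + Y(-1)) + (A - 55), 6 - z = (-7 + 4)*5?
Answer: 1281/2 ≈ 640.50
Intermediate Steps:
Y(r) = -3/2 (Y(r) = -¼*6 = -3/2)
z = 21 (z = 6 - (-7 + 4)*5 = 6 - (-3)*5 = 6 - 1*(-15) = 6 + 15 = 21)
X = 61/2 (X = (102 - 3/2) + (-15 - 55) = 201/2 - 70 = 61/2 ≈ 30.500)
X*z = (61/2)*21 = 1281/2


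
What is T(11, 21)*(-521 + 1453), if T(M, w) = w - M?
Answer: 9320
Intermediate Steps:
T(11, 21)*(-521 + 1453) = (21 - 1*11)*(-521 + 1453) = (21 - 11)*932 = 10*932 = 9320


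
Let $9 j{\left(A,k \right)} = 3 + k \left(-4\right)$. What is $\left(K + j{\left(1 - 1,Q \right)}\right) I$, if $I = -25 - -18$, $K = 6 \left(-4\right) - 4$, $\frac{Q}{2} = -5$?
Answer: $\frac{1463}{9} \approx 162.56$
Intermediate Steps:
$Q = -10$ ($Q = 2 \left(-5\right) = -10$)
$j{\left(A,k \right)} = \frac{1}{3} - \frac{4 k}{9}$ ($j{\left(A,k \right)} = \frac{3 + k \left(-4\right)}{9} = \frac{3 - 4 k}{9} = \frac{1}{3} - \frac{4 k}{9}$)
$K = -28$ ($K = -24 - 4 = -28$)
$I = -7$ ($I = -25 + 18 = -7$)
$\left(K + j{\left(1 - 1,Q \right)}\right) I = \left(-28 + \left(\frac{1}{3} - - \frac{40}{9}\right)\right) \left(-7\right) = \left(-28 + \left(\frac{1}{3} + \frac{40}{9}\right)\right) \left(-7\right) = \left(-28 + \frac{43}{9}\right) \left(-7\right) = \left(- \frac{209}{9}\right) \left(-7\right) = \frac{1463}{9}$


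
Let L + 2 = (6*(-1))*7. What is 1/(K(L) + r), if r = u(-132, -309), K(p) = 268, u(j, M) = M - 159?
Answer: -1/200 ≈ -0.0050000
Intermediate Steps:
L = -44 (L = -2 + (6*(-1))*7 = -2 - 6*7 = -2 - 42 = -44)
u(j, M) = -159 + M
r = -468 (r = -159 - 309 = -468)
1/(K(L) + r) = 1/(268 - 468) = 1/(-200) = -1/200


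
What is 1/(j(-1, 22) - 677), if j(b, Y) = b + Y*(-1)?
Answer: -1/700 ≈ -0.0014286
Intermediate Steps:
j(b, Y) = b - Y
1/(j(-1, 22) - 677) = 1/((-1 - 1*22) - 677) = 1/((-1 - 22) - 677) = 1/(-23 - 677) = 1/(-700) = -1/700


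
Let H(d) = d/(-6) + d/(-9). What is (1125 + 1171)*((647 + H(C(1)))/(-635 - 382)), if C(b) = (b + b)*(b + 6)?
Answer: -13289248/9153 ≈ -1451.9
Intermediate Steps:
C(b) = 2*b*(6 + b) (C(b) = (2*b)*(6 + b) = 2*b*(6 + b))
H(d) = -5*d/18 (H(d) = d*(-1/6) + d*(-1/9) = -d/6 - d/9 = -5*d/18)
(1125 + 1171)*((647 + H(C(1)))/(-635 - 382)) = (1125 + 1171)*((647 - 5*(6 + 1)/9)/(-635 - 382)) = 2296*((647 - 5*7/9)/(-1017)) = 2296*((647 - 5/18*14)*(-1/1017)) = 2296*((647 - 35/9)*(-1/1017)) = 2296*((5788/9)*(-1/1017)) = 2296*(-5788/9153) = -13289248/9153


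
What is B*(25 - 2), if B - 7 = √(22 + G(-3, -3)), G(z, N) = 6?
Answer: 161 + 46*√7 ≈ 282.70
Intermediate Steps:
B = 7 + 2*√7 (B = 7 + √(22 + 6) = 7 + √28 = 7 + 2*√7 ≈ 12.292)
B*(25 - 2) = (7 + 2*√7)*(25 - 2) = (7 + 2*√7)*23 = 161 + 46*√7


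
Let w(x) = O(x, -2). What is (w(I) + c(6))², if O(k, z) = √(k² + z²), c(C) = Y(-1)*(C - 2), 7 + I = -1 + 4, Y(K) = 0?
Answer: 20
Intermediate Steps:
I = -4 (I = -7 + (-1 + 4) = -7 + 3 = -4)
c(C) = 0 (c(C) = 0*(C - 2) = 0*(-2 + C) = 0)
w(x) = √(4 + x²) (w(x) = √(x² + (-2)²) = √(x² + 4) = √(4 + x²))
(w(I) + c(6))² = (√(4 + (-4)²) + 0)² = (√(4 + 16) + 0)² = (√20 + 0)² = (2*√5 + 0)² = (2*√5)² = 20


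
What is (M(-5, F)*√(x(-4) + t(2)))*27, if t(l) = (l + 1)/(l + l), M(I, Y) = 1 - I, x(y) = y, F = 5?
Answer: 81*I*√13 ≈ 292.05*I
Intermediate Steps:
t(l) = (1 + l)/(2*l) (t(l) = (1 + l)/((2*l)) = (1 + l)*(1/(2*l)) = (1 + l)/(2*l))
(M(-5, F)*√(x(-4) + t(2)))*27 = ((1 - 1*(-5))*√(-4 + (½)*(1 + 2)/2))*27 = ((1 + 5)*√(-4 + (½)*(½)*3))*27 = (6*√(-4 + ¾))*27 = (6*√(-13/4))*27 = (6*(I*√13/2))*27 = (3*I*√13)*27 = 81*I*√13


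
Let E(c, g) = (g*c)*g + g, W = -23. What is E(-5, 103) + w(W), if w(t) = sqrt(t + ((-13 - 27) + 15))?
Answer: -52942 + 4*I*sqrt(3) ≈ -52942.0 + 6.9282*I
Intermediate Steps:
E(c, g) = g + c*g**2 (E(c, g) = (c*g)*g + g = c*g**2 + g = g + c*g**2)
w(t) = sqrt(-25 + t) (w(t) = sqrt(t + (-40 + 15)) = sqrt(t - 25) = sqrt(-25 + t))
E(-5, 103) + w(W) = 103*(1 - 5*103) + sqrt(-25 - 23) = 103*(1 - 515) + sqrt(-48) = 103*(-514) + 4*I*sqrt(3) = -52942 + 4*I*sqrt(3)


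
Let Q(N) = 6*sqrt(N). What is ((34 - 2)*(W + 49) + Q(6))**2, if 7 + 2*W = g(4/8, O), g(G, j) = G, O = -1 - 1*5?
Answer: 2143512 + 17568*sqrt(6) ≈ 2.1865e+6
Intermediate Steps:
O = -6 (O = -1 - 5 = -6)
W = -13/4 (W = -7/2 + (4/8)/2 = -7/2 + (4*(1/8))/2 = -7/2 + (1/2)*(1/2) = -7/2 + 1/4 = -13/4 ≈ -3.2500)
((34 - 2)*(W + 49) + Q(6))**2 = ((34 - 2)*(-13/4 + 49) + 6*sqrt(6))**2 = (32*(183/4) + 6*sqrt(6))**2 = (1464 + 6*sqrt(6))**2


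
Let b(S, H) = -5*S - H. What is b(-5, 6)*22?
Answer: 418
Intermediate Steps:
b(S, H) = -H - 5*S
b(-5, 6)*22 = (-1*6 - 5*(-5))*22 = (-6 + 25)*22 = 19*22 = 418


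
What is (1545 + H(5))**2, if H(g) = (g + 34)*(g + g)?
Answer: 3744225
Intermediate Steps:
H(g) = 2*g*(34 + g) (H(g) = (34 + g)*(2*g) = 2*g*(34 + g))
(1545 + H(5))**2 = (1545 + 2*5*(34 + 5))**2 = (1545 + 2*5*39)**2 = (1545 + 390)**2 = 1935**2 = 3744225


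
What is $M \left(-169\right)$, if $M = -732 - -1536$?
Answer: $-135876$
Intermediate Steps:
$M = 804$ ($M = -732 + 1536 = 804$)
$M \left(-169\right) = 804 \left(-169\right) = -135876$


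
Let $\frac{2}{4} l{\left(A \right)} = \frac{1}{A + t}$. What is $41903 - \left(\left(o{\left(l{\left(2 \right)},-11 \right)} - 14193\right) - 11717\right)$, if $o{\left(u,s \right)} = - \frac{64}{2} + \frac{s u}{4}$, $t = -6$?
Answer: $\frac{542749}{8} \approx 67844.0$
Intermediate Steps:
$l{\left(A \right)} = \frac{2}{-6 + A}$ ($l{\left(A \right)} = \frac{2}{A - 6} = \frac{2}{-6 + A}$)
$o{\left(u,s \right)} = -32 + \frac{s u}{4}$ ($o{\left(u,s \right)} = \left(-64\right) \frac{1}{2} + s u \frac{1}{4} = -32 + \frac{s u}{4}$)
$41903 - \left(\left(o{\left(l{\left(2 \right)},-11 \right)} - 14193\right) - 11717\right) = 41903 - \left(\left(\left(-32 + \frac{1}{4} \left(-11\right) \frac{2}{-6 + 2}\right) - 14193\right) - 11717\right) = 41903 - \left(\left(\left(-32 + \frac{1}{4} \left(-11\right) \frac{2}{-4}\right) - 14193\right) - 11717\right) = 41903 - \left(\left(\left(-32 + \frac{1}{4} \left(-11\right) 2 \left(- \frac{1}{4}\right)\right) - 14193\right) - 11717\right) = 41903 - \left(\left(\left(-32 + \frac{1}{4} \left(-11\right) \left(- \frac{1}{2}\right)\right) - 14193\right) - 11717\right) = 41903 - \left(\left(\left(-32 + \frac{11}{8}\right) - 14193\right) - 11717\right) = 41903 - \left(\left(- \frac{245}{8} - 14193\right) - 11717\right) = 41903 - \left(- \frac{113789}{8} - 11717\right) = 41903 - - \frac{207525}{8} = 41903 + \frac{207525}{8} = \frac{542749}{8}$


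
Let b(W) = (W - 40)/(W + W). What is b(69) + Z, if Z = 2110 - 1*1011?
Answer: 151691/138 ≈ 1099.2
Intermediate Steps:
b(W) = (-40 + W)/(2*W) (b(W) = (-40 + W)/((2*W)) = (-40 + W)*(1/(2*W)) = (-40 + W)/(2*W))
Z = 1099 (Z = 2110 - 1011 = 1099)
b(69) + Z = (1/2)*(-40 + 69)/69 + 1099 = (1/2)*(1/69)*29 + 1099 = 29/138 + 1099 = 151691/138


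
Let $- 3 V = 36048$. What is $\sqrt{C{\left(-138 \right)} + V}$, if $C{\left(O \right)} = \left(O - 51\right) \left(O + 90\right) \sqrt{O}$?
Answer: $4 \sqrt{-751 + 567 i \sqrt{138}} \approx 218.21 + 244.2 i$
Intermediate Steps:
$V = -12016$ ($V = \left(- \frac{1}{3}\right) 36048 = -12016$)
$C{\left(O \right)} = \sqrt{O} \left(-51 + O\right) \left(90 + O\right)$ ($C{\left(O \right)} = \left(-51 + O\right) \left(90 + O\right) \sqrt{O} = \sqrt{O} \left(-51 + O\right) \left(90 + O\right)$)
$\sqrt{C{\left(-138 \right)} + V} = \sqrt{\sqrt{-138} \left(-4590 + \left(-138\right)^{2} + 39 \left(-138\right)\right) - 12016} = \sqrt{i \sqrt{138} \left(-4590 + 19044 - 5382\right) - 12016} = \sqrt{i \sqrt{138} \cdot 9072 - 12016} = \sqrt{9072 i \sqrt{138} - 12016} = \sqrt{-12016 + 9072 i \sqrt{138}}$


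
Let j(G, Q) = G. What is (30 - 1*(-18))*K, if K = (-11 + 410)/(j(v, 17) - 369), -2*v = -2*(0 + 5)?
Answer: -684/13 ≈ -52.615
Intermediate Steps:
v = 5 (v = -(-1)*(0 + 5) = -(-1)*5 = -1/2*(-10) = 5)
K = -57/52 (K = (-11 + 410)/(5 - 369) = 399/(-364) = 399*(-1/364) = -57/52 ≈ -1.0962)
(30 - 1*(-18))*K = (30 - 1*(-18))*(-57/52) = (30 + 18)*(-57/52) = 48*(-57/52) = -684/13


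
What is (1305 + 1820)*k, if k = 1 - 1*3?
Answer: -6250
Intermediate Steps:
k = -2 (k = 1 - 3 = -2)
(1305 + 1820)*k = (1305 + 1820)*(-2) = 3125*(-2) = -6250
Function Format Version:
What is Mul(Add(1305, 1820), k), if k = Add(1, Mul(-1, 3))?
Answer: -6250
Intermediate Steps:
k = -2 (k = Add(1, -3) = -2)
Mul(Add(1305, 1820), k) = Mul(Add(1305, 1820), -2) = Mul(3125, -2) = -6250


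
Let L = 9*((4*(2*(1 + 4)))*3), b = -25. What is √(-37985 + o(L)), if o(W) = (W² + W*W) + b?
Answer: √2294790 ≈ 1514.9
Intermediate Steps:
L = 1080 (L = 9*((4*(2*5))*3) = 9*((4*10)*3) = 9*(40*3) = 9*120 = 1080)
o(W) = -25 + 2*W² (o(W) = (W² + W*W) - 25 = (W² + W²) - 25 = 2*W² - 25 = -25 + 2*W²)
√(-37985 + o(L)) = √(-37985 + (-25 + 2*1080²)) = √(-37985 + (-25 + 2*1166400)) = √(-37985 + (-25 + 2332800)) = √(-37985 + 2332775) = √2294790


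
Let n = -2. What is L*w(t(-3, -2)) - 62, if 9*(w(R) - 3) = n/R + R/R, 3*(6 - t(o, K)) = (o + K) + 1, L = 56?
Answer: 10942/99 ≈ 110.53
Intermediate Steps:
t(o, K) = 17/3 - K/3 - o/3 (t(o, K) = 6 - ((o + K) + 1)/3 = 6 - ((K + o) + 1)/3 = 6 - (1 + K + o)/3 = 6 + (-⅓ - K/3 - o/3) = 17/3 - K/3 - o/3)
w(R) = 28/9 - 2/(9*R) (w(R) = 3 + (-2/R + R/R)/9 = 3 + (-2/R + 1)/9 = 3 + (1 - 2/R)/9 = 3 + (⅑ - 2/(9*R)) = 28/9 - 2/(9*R))
L*w(t(-3, -2)) - 62 = 56*(2*(-1 + 14*(17/3 - ⅓*(-2) - ⅓*(-3)))/(9*(17/3 - ⅓*(-2) - ⅓*(-3)))) - 62 = 56*(2*(-1 + 14*(17/3 + ⅔ + 1))/(9*(17/3 + ⅔ + 1))) - 62 = 56*(2*(-1 + 14*(22/3))/(9*(22/3))) - 62 = 56*((2/9)*(3/22)*(-1 + 308/3)) - 62 = 56*((2/9)*(3/22)*(305/3)) - 62 = 56*(305/99) - 62 = 17080/99 - 62 = 10942/99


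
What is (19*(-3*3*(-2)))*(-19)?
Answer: -6498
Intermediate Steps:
(19*(-3*3*(-2)))*(-19) = (19*(-9*(-2)))*(-19) = (19*18)*(-19) = 342*(-19) = -6498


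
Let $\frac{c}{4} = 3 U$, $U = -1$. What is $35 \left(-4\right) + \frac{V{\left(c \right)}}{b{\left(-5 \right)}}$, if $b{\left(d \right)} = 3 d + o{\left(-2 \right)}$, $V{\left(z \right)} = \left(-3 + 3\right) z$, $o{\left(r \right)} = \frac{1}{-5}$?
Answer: $-140$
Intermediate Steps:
$c = -12$ ($c = 4 \cdot 3 \left(-1\right) = 4 \left(-3\right) = -12$)
$o{\left(r \right)} = - \frac{1}{5}$
$V{\left(z \right)} = 0$ ($V{\left(z \right)} = 0 z = 0$)
$b{\left(d \right)} = - \frac{1}{5} + 3 d$ ($b{\left(d \right)} = 3 d - \frac{1}{5} = - \frac{1}{5} + 3 d$)
$35 \left(-4\right) + \frac{V{\left(c \right)}}{b{\left(-5 \right)}} = 35 \left(-4\right) + \frac{0}{- \frac{1}{5} + 3 \left(-5\right)} = -140 + \frac{0}{- \frac{1}{5} - 15} = -140 + \frac{0}{- \frac{76}{5}} = -140 + 0 \left(- \frac{5}{76}\right) = -140 + 0 = -140$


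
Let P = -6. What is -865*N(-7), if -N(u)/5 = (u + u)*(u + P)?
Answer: 787150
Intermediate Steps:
N(u) = -10*u*(-6 + u) (N(u) = -5*(u + u)*(u - 6) = -5*2*u*(-6 + u) = -10*u*(-6 + u))
-865*N(-7) = -8650*(-7)*(6 - 1*(-7)) = -8650*(-7)*(6 + 7) = -8650*(-7)*13 = -865*(-910) = 787150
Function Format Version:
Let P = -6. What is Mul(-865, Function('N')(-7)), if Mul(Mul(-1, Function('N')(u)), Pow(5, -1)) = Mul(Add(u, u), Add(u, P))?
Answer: 787150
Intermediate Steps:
Function('N')(u) = Mul(-10, u, Add(-6, u)) (Function('N')(u) = Mul(-5, Mul(Add(u, u), Add(u, -6))) = Mul(-5, Mul(Mul(2, u), Add(-6, u))) = Mul(-5, Mul(2, u, Add(-6, u))) = Mul(-10, u, Add(-6, u)))
Mul(-865, Function('N')(-7)) = Mul(-865, Mul(10, -7, Add(6, Mul(-1, -7)))) = Mul(-865, Mul(10, -7, Add(6, 7))) = Mul(-865, Mul(10, -7, 13)) = Mul(-865, -910) = 787150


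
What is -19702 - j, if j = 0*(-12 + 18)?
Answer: -19702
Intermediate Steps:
j = 0 (j = 0*6 = 0)
-19702 - j = -19702 - 1*0 = -19702 + 0 = -19702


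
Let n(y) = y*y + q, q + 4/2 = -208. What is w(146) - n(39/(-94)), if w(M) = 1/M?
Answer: 135349265/645028 ≈ 209.83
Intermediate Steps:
q = -210 (q = -2 - 208 = -210)
n(y) = -210 + y² (n(y) = y*y - 210 = y² - 210 = -210 + y²)
w(146) - n(39/(-94)) = 1/146 - (-210 + (39/(-94))²) = 1/146 - (-210 + (39*(-1/94))²) = 1/146 - (-210 + (-39/94)²) = 1/146 - (-210 + 1521/8836) = 1/146 - 1*(-1854039/8836) = 1/146 + 1854039/8836 = 135349265/645028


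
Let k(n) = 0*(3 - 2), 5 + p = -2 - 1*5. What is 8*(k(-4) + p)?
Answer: -96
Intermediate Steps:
p = -12 (p = -5 + (-2 - 1*5) = -5 + (-2 - 5) = -5 - 7 = -12)
k(n) = 0 (k(n) = 0*1 = 0)
8*(k(-4) + p) = 8*(0 - 12) = 8*(-12) = -96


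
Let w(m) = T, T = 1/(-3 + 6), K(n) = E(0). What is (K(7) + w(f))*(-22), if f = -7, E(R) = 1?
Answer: -88/3 ≈ -29.333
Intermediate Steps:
K(n) = 1
T = ⅓ (T = 1/3 = ⅓ ≈ 0.33333)
w(m) = ⅓
(K(7) + w(f))*(-22) = (1 + ⅓)*(-22) = (4/3)*(-22) = -88/3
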